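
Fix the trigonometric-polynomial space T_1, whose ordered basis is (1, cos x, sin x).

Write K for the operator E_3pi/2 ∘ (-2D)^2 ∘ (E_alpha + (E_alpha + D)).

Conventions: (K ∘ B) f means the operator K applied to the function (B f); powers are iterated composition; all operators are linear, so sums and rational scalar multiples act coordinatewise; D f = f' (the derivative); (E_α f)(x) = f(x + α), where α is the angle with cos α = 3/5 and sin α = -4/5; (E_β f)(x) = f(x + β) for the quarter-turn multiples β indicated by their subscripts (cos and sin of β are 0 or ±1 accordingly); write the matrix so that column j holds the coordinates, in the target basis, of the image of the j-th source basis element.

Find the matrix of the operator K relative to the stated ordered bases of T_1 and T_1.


image of 1: 0
image of cos x: (12/5)cos x - (24/5)sin x
image of sin x: (24/5)cos x + (12/5)sin x
each image's coordinates form column j of the matrix

the matrix is [[0, 0, 0]; [0, 12/5, 24/5]; [0, -24/5, 12/5]] (rows listed top to bottom)


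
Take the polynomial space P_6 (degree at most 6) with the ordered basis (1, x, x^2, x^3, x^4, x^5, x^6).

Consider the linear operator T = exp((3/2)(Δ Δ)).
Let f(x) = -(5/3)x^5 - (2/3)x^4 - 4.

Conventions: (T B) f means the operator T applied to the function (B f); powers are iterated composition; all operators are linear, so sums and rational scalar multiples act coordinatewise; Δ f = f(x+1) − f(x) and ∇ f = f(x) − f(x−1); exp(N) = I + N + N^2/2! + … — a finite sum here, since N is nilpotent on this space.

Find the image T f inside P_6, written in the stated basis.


the result is g(x) = -(5/3)x^5 - (2/3)x^4 - 50x^3 - 162x^2 - 424x - 561

order-1 term: -50x^3 - 162x^2 - 199x - 89
order-2 term: -225x - 468
the series for exp((3/2)(Δ Δ)) f terminates at order 2
exp((3/2)(Δ Δ)) f = -(5/3)x^5 - (2/3)x^4 - 50x^3 - 162x^2 - 424x - 561


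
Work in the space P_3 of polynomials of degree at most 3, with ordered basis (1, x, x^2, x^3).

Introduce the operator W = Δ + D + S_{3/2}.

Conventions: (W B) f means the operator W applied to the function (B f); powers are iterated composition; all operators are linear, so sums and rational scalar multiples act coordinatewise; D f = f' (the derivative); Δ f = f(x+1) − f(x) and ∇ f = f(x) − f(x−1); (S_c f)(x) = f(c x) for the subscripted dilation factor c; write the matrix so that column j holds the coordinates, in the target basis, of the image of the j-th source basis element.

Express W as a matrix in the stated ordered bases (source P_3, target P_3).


the matrix is [[1, 2, 1, 1]; [0, 3/2, 4, 3]; [0, 0, 9/4, 6]; [0, 0, 0, 27/8]] (rows listed top to bottom)

image of 1: 1
image of x: (3/2)x + 2
image of x^2: (9/4)x^2 + 4x + 1
image of x^3: (27/8)x^3 + 6x^2 + 3x + 1
each image's coordinates form column j of the matrix


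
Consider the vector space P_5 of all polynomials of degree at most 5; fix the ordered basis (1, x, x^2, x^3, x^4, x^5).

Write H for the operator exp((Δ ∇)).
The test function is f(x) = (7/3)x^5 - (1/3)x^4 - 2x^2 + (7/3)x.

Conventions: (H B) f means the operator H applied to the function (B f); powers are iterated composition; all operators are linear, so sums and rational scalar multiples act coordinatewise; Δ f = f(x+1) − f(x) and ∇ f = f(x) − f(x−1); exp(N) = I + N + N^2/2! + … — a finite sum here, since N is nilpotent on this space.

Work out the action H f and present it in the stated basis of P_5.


order-1 term: (140/3)x^3 - 4x^2 + (70/3)x - 14/3
order-2 term: 140x - 4
the series for exp((Δ ∇)) f terminates at order 2
exp((Δ ∇)) f = (7/3)x^5 - (1/3)x^4 + (140/3)x^3 - 6x^2 + (497/3)x - 26/3

the image equals g(x) = (7/3)x^5 - (1/3)x^4 + (140/3)x^3 - 6x^2 + (497/3)x - 26/3


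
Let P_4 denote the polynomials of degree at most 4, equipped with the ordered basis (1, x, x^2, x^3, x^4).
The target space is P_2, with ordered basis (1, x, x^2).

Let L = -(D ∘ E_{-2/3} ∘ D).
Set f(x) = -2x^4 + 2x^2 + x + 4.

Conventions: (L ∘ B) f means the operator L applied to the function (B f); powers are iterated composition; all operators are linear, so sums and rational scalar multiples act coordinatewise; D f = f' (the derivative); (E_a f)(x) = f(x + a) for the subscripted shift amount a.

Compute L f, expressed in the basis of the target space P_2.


D f = -8x^3 + 4x + 1
E_{-2/3} D f = -8x^3 + 16x^2 - (20/3)x + 19/27
D E_{-2/3} D f = -24x^2 + 32x - 20/3
(-(D ∘ E_{-2/3} ∘ D)) f = 24x^2 - 32x + 20/3

g(x) = 24x^2 - 32x + 20/3


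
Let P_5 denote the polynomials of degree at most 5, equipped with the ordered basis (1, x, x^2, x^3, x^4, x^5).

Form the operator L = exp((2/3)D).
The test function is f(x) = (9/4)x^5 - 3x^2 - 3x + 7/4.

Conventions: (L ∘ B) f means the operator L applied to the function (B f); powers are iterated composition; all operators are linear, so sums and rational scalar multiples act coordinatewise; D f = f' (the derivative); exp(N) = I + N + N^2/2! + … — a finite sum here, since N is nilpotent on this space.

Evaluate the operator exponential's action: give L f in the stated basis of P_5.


g(x) = (9/4)x^5 + (15/2)x^4 + 10x^3 + (11/3)x^2 - (43/9)x - 139/108

order-1 term: (15/2)x^4 - 4x - 2
order-2 term: 10x^3 - 4/3
order-3 term: (20/3)x^2
order-4 term: (20/9)x
order-5 term: 8/27
the series for exp((2/3)D) f terminates at order 5
exp((2/3)D) f = (9/4)x^5 + (15/2)x^4 + 10x^3 + (11/3)x^2 - (43/9)x - 139/108


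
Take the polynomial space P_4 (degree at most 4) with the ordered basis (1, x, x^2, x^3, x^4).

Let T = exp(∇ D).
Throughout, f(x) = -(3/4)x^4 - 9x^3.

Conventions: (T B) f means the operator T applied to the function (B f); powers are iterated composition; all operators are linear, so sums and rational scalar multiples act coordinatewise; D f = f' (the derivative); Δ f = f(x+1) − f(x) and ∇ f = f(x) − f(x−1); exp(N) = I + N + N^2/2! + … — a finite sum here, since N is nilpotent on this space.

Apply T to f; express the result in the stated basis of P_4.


the image equals g(x) = -(3/4)x^4 - 9x^3 - 9x^2 - 45x + 15

order-1 term: -9x^2 - 45x + 24
order-2 term: -9
the series for exp(∇ D) f terminates at order 2
exp(∇ D) f = -(3/4)x^4 - 9x^3 - 9x^2 - 45x + 15


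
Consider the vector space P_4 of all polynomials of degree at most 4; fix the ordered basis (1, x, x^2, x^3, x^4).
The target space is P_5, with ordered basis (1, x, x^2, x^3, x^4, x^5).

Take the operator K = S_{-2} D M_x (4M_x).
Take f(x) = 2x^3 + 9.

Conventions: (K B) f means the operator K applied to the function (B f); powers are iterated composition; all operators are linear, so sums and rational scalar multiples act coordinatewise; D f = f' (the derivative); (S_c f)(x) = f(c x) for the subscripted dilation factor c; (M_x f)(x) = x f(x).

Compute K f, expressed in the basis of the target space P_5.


the image equals g(x) = 640x^4 - 144x

M_x f = 2x^4 + 9x
(4M_x) f = 8x^4 + 36x
M_x (4M_x) f = 8x^5 + 36x^2
D M_x (4M_x) f = 40x^4 + 72x
S_{-2} D M_x (4M_x) f = 640x^4 - 144x


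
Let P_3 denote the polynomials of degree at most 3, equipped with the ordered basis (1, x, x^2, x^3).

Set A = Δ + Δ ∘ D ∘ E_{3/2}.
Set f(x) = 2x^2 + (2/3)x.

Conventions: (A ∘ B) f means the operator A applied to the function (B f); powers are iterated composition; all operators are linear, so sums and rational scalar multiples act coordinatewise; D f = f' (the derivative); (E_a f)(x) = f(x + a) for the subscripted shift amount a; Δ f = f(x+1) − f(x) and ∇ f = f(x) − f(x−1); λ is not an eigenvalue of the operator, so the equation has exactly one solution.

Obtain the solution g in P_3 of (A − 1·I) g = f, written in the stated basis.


write g with unknown coordinates in the stated basis and equate coefficients in (A − 1·I) g = f
solving from the highest basis element down gives g = -2x^2 - (14/3)x - 32/3
check: A g = -4x - 32/3
so A g − 1·g = 2x^2 + (2/3)x = f ✓

the image equals g(x) = -2x^2 - (14/3)x - 32/3


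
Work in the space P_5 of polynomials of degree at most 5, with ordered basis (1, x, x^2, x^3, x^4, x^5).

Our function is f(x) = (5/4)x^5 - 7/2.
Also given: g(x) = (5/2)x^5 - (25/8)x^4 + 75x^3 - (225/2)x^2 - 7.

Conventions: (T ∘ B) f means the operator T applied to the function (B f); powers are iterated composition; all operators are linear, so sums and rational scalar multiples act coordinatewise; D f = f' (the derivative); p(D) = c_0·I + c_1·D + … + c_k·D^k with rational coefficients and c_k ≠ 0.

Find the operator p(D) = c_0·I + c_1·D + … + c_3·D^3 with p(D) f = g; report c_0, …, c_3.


D^0 f = (5/4)x^5 - 7/2
D^1 f = (25/4)x^4
D^2 f = 25x^3
D^3 f = 75x^2
matching coefficients of g against c_0 f + c_1 Df + … from the top degree down determines the c_i
solution: c_0 = 2, c_1 = -1/2, c_2 = 3, c_3 = -3/2

c_0 = 2, c_1 = -1/2, c_2 = 3, c_3 = -3/2


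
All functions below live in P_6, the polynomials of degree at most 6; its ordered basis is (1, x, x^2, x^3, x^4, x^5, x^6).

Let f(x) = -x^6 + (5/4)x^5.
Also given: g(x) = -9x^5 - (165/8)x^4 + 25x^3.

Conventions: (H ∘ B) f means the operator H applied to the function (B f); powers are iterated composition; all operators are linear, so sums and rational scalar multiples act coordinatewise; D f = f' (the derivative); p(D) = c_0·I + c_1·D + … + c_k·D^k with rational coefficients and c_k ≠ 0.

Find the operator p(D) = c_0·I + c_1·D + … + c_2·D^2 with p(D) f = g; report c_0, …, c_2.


c_0 = 0, c_1 = 3/2, c_2 = 1

D^0 f = -x^6 + (5/4)x^5
D^1 f = -6x^5 + (25/4)x^4
D^2 f = -30x^4 + 25x^3
matching coefficients of g against c_0 f + c_1 Df + … from the top degree down determines the c_i
solution: c_0 = 0, c_1 = 3/2, c_2 = 1


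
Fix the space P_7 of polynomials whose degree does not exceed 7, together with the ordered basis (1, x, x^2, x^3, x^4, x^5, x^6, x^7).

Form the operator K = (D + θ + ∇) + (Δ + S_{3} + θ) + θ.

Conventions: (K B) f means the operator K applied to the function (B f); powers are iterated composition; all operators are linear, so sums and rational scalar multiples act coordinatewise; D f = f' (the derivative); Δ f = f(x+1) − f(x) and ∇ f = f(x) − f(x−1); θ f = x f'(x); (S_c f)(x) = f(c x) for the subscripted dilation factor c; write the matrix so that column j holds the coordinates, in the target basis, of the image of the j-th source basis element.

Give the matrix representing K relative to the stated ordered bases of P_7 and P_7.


the matrix is [[1, 3, 0, 2, 0, 2, 0, 2]; [0, 6, 6, 0, 8, 0, 12, 0]; [0, 0, 15, 9, 0, 20, 0, 42]; [0, 0, 0, 36, 12, 0, 40, 0]; [0, 0, 0, 0, 93, 15, 0, 70]; [0, 0, 0, 0, 0, 258, 18, 0]; [0, 0, 0, 0, 0, 0, 747, 21]; [0, 0, 0, 0, 0, 0, 0, 2208]] (rows listed top to bottom)

image of 1: 1
image of x: 6x + 3
image of x^2: 15x^2 + 6x
image of x^3: 36x^3 + 9x^2 + 2
image of x^4: 93x^4 + 12x^3 + 8x
image of x^5: 258x^5 + 15x^4 + 20x^2 + 2
image of x^6: 747x^6 + 18x^5 + 40x^3 + 12x
image of x^7: 2208x^7 + 21x^6 + 70x^4 + 42x^2 + 2
each image's coordinates form column j of the matrix


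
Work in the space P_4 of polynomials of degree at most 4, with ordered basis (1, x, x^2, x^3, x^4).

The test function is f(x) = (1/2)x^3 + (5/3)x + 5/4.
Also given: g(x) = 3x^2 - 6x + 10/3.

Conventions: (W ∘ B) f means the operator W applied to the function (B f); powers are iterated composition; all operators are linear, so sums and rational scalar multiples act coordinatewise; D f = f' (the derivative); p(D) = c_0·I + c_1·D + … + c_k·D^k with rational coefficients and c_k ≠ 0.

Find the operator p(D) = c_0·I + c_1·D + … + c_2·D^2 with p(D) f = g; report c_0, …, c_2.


c_0 = 0, c_1 = 2, c_2 = -2

D^0 f = (1/2)x^3 + (5/3)x + 5/4
D^1 f = (3/2)x^2 + 5/3
D^2 f = 3x
matching coefficients of g against c_0 f + c_1 Df + … from the top degree down determines the c_i
solution: c_0 = 0, c_1 = 2, c_2 = -2


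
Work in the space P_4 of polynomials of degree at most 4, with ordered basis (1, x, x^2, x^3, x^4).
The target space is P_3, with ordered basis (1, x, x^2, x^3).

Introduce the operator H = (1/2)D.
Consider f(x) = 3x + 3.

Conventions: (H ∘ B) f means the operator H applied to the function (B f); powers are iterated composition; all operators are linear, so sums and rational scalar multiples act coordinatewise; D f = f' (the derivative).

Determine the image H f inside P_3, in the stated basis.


g(x) = 3/2

D f = 3
((1/2)D) f = 3/2


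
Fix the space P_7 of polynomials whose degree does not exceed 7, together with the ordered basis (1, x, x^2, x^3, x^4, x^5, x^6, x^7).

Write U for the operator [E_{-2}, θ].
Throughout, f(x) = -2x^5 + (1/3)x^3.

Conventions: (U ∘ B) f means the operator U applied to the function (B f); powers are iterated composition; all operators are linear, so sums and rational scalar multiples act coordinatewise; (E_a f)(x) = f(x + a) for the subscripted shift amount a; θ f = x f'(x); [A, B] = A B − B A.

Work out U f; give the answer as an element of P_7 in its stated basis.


θ f = -10x^5 + x^3
E_{-2} θ f = -10x^5 + 100x^4 - 399x^3 + 794x^2 - 788x + 312
E_{-2} f = -2x^5 + 20x^4 - (239/3)x^3 + 158x^2 - 156x + 184/3
θ E_{-2} f = -10x^5 + 80x^4 - 239x^3 + 316x^2 - 156x
[E_{-2}, θ] f = 20x^4 - 160x^3 + 478x^2 - 632x + 312

the result is g(x) = 20x^4 - 160x^3 + 478x^2 - 632x + 312


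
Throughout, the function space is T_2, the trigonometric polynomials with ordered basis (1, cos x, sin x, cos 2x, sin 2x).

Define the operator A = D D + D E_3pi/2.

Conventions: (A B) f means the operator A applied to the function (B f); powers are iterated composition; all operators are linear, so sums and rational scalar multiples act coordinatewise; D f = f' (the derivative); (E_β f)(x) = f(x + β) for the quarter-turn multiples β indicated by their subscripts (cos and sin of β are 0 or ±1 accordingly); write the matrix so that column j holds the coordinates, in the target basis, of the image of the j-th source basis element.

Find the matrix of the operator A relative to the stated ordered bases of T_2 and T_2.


image of 1: 0
image of cos x: 0
image of sin x: 0
image of cos 2x: -4cos 2x + 2sin 2x
image of sin 2x: -2cos 2x - 4sin 2x
each image's coordinates form column j of the matrix

the matrix is [[0, 0, 0, 0, 0]; [0, 0, 0, 0, 0]; [0, 0, 0, 0, 0]; [0, 0, 0, -4, -2]; [0, 0, 0, 2, -4]] (rows listed top to bottom)


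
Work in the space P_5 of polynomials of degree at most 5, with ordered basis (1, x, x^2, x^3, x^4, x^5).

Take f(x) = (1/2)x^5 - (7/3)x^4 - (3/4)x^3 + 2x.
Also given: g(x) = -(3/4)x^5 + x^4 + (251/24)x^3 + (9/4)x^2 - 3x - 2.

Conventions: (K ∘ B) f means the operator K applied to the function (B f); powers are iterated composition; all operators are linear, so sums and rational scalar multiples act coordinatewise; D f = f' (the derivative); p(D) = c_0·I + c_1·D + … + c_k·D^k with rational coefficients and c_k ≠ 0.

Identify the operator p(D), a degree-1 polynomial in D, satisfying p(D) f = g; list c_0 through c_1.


D^0 f = (1/2)x^5 - (7/3)x^4 - (3/4)x^3 + 2x
D^1 f = (5/2)x^4 - (28/3)x^3 - (9/4)x^2 + 2
matching coefficients of g against c_0 f + c_1 Df + … from the top degree down determines the c_i
solution: c_0 = -3/2, c_1 = -1

p(D) = -(3/2)·I − D, i.e. c_0 = -3/2, c_1 = -1


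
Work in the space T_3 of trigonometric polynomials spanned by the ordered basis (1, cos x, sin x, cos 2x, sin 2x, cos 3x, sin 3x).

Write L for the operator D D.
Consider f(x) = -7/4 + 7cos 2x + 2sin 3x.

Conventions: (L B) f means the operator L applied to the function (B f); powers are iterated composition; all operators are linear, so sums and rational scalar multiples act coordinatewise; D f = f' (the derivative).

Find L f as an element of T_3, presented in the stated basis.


D f = -14sin 2x + 6cos 3x
D D f = -28cos 2x - 18sin 3x

the image equals g(x) = -28cos 2x - 18sin 3x


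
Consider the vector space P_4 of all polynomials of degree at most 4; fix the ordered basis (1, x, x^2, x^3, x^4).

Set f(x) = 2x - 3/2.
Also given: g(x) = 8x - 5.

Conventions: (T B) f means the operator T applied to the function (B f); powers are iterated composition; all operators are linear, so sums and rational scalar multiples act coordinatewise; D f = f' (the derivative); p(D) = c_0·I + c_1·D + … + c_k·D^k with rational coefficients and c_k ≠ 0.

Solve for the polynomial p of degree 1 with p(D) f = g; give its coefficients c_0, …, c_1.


c_0 = 4, c_1 = 1/2

D^0 f = 2x - 3/2
D^1 f = 2
matching coefficients of g against c_0 f + c_1 Df + … from the top degree down determines the c_i
solution: c_0 = 4, c_1 = 1/2


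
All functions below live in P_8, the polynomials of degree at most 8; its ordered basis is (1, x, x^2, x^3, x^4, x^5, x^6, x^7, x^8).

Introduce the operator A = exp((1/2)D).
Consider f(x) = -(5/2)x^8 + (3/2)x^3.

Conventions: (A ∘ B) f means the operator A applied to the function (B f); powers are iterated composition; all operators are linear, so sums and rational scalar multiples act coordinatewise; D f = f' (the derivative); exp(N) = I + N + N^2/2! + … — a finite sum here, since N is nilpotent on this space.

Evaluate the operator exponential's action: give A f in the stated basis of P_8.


the result is g(x) = -(5/2)x^8 - 10x^7 - (35/2)x^6 - (35/2)x^5 - (175/16)x^4 - (23/8)x^3 + (37/32)x^2 + (31/32)x + 91/512

order-1 term: -10x^7 + (9/4)x^2
order-2 term: -(35/2)x^6 + (9/8)x
order-3 term: -(35/2)x^5 + 3/16
order-4 term: -(175/16)x^4
order-5 term: -(35/8)x^3
order-6 term: -(35/32)x^2
order-7 term: -(5/32)x
order-8 term: -5/512
the series for exp((1/2)D) f terminates at order 8
exp((1/2)D) f = -(5/2)x^8 - 10x^7 - (35/2)x^6 - (35/2)x^5 - (175/16)x^4 - (23/8)x^3 + (37/32)x^2 + (31/32)x + 91/512


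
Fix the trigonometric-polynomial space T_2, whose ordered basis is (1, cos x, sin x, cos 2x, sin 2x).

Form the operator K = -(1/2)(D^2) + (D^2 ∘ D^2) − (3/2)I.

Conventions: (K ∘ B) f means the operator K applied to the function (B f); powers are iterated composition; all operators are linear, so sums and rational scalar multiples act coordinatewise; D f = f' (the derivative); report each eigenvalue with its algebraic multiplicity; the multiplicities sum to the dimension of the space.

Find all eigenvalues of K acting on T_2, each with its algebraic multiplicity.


image of 1: -3/2
image of cos x: 0
image of sin x: 0
image of cos 2x: (33/2)cos 2x
image of sin 2x: (33/2)sin 2x
the matrix is diagonal; its diagonal is (-3/2, 0, 0, 33/2, 33/2)
for a triangular matrix the eigenvalues are the diagonal entries, with algebraic multiplicity their repetition count

λ = -3/2 (multiplicity 1), λ = 0 (multiplicity 2), λ = 33/2 (multiplicity 2)


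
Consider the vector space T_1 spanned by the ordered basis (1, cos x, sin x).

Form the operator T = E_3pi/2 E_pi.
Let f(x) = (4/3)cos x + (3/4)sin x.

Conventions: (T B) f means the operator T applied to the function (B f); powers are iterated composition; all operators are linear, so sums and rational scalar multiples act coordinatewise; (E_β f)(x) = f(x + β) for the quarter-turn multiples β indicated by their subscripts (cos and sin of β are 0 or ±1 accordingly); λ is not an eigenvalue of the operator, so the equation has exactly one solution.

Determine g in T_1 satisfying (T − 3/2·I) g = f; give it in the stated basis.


write g with unknown coordinates in the stated basis and equate coefficients in (T − 3/2·I) g = f
solving from the highest basis element down gives g = -(11/13)cos x + (5/78)sin x
check: T g = (5/78)cos x + (11/13)sin x
so T g − 3/2·g = (4/3)cos x + (3/4)sin x = f ✓

the image equals g(x) = -(11/13)cos x + (5/78)sin x


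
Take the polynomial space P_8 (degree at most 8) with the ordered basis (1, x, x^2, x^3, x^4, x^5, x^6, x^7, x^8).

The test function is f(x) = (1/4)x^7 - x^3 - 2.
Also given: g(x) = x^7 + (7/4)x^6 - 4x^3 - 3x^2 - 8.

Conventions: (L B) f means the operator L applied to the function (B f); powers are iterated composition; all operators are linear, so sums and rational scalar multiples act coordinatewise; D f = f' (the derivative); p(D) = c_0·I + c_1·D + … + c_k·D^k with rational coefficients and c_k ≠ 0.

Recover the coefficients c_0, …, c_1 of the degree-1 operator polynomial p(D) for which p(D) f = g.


D^0 f = (1/4)x^7 - x^3 - 2
D^1 f = (7/4)x^6 - 3x^2
matching coefficients of g against c_0 f + c_1 Df + … from the top degree down determines the c_i
solution: c_0 = 4, c_1 = 1

p(D) = 4·I + D, i.e. c_0 = 4, c_1 = 1


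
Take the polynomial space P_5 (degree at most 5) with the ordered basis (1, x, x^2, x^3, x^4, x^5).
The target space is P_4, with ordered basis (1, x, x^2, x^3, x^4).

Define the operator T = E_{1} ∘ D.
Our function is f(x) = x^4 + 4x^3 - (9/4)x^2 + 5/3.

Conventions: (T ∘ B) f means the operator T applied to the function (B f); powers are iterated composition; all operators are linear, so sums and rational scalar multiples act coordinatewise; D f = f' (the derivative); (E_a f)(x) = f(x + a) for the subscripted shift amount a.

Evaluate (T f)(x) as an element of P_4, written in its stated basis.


D f = 4x^3 + 12x^2 - (9/2)x
E_{1} D f = 4x^3 + 24x^2 + (63/2)x + 23/2

the result is g(x) = 4x^3 + 24x^2 + (63/2)x + 23/2


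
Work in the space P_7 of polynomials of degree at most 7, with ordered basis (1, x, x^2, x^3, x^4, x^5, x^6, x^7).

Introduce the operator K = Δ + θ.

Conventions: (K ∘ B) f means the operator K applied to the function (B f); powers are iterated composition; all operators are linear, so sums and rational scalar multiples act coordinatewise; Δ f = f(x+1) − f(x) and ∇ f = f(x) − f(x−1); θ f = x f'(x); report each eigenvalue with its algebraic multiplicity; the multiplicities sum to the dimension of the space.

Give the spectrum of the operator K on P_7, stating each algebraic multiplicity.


image of 1: 0
image of x: x + 1
image of x^2: 2x^2 + 2x + 1
image of x^3: 3x^3 + 3x^2 + 3x + 1
image of x^4: 4x^4 + 4x^3 + 6x^2 + 4x + 1
image of x^5: 5x^5 + 5x^4 + 10x^3 + 10x^2 + 5x + 1
image of x^6: 6x^6 + 6x^5 + 15x^4 + 20x^3 + 15x^2 + 6x + 1
image of x^7: 7x^7 + 7x^6 + 21x^5 + 35x^4 + 35x^3 + 21x^2 + 7x + 1
the matrix is upper triangular; its diagonal is (0, 1, 2, 3, 4, 5, 6, 7)
for a triangular matrix the eigenvalues are the diagonal entries, with algebraic multiplicity their repetition count

λ = 0 (multiplicity 1), λ = 1 (multiplicity 1), λ = 2 (multiplicity 1), λ = 3 (multiplicity 1), λ = 4 (multiplicity 1), λ = 5 (multiplicity 1), λ = 6 (multiplicity 1), λ = 7 (multiplicity 1)


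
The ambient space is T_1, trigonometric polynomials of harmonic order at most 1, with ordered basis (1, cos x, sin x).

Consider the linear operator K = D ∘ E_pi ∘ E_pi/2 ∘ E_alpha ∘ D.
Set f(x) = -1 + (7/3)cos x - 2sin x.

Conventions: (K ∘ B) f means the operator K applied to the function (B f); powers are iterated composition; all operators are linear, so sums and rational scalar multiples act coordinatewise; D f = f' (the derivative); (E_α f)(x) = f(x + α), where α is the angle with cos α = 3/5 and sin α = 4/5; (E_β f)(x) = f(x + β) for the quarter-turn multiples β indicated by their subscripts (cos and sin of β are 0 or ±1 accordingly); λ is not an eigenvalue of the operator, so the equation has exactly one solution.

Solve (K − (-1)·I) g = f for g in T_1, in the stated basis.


the result is g(x) = -1 + (25/6)cos x + (5/2)sin x

write g with unknown coordinates in the stated basis and equate coefficients in (K − (-1)·I) g = f
solving from the highest basis element down gives g = -1 + (25/6)cos x + (5/2)sin x
check: K g = -(11/6)cos x - (9/2)sin x
so K g − (-1)·g = -1 + (7/3)cos x - 2sin x = f ✓


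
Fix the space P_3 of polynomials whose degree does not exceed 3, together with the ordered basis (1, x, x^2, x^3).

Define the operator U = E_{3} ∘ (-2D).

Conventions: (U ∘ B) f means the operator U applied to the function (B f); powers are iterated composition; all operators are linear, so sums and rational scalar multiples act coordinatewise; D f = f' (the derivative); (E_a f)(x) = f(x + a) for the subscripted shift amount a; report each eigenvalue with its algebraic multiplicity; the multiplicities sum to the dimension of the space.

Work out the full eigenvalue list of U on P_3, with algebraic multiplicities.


λ = 0 (multiplicity 4)

image of 1: 0
image of x: -2
image of x^2: -4x - 12
image of x^3: -6x^2 - 36x - 54
the matrix is upper triangular; its diagonal is (0, 0, 0, 0)
for a triangular matrix the eigenvalues are the diagonal entries, with algebraic multiplicity their repetition count


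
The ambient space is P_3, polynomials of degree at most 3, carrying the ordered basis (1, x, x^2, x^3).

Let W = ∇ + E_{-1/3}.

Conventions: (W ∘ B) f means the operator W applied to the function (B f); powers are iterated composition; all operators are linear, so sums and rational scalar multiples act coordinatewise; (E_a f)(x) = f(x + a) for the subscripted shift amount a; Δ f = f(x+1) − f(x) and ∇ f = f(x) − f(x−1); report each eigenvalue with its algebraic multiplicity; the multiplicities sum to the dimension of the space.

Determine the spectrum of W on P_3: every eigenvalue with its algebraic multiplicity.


image of 1: 1
image of x: x + 2/3
image of x^2: x^2 + (4/3)x - 8/9
image of x^3: x^3 + 2x^2 - (8/3)x + 26/27
the matrix is upper triangular; its diagonal is (1, 1, 1, 1)
for a triangular matrix the eigenvalues are the diagonal entries, with algebraic multiplicity their repetition count

λ = 1 (multiplicity 4)


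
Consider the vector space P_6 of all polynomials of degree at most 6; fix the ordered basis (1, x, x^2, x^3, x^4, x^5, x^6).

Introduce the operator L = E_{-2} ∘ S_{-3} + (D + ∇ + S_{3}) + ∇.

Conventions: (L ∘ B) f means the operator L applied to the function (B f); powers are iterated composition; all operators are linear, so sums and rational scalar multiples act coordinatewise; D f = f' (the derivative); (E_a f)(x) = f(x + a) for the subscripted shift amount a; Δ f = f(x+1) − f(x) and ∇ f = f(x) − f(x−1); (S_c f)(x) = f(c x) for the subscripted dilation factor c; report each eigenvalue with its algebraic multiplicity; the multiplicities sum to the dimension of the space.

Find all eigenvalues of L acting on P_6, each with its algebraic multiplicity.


λ = 0 (multiplicity 3), λ = 2 (multiplicity 1), λ = 18 (multiplicity 1), λ = 162 (multiplicity 1), λ = 1458 (multiplicity 1)

image of 1: 2
image of x: 9
image of x^2: 18x^2 - 30x + 34
image of x^3: 171x^2 - 330x + 218
image of x^4: 162x^4 - 636x^3 + 1932x^2 - 2584x + 1294
image of x^5: 2445x^4 - 9740x^3 + 19460x^2 - 19450x + 7778
image of x^6: 1458x^6 - 8730x^5 + 43710x^4 - 116600x^3 + 174930x^2 - 139956x + 46654
the matrix is upper triangular; its diagonal is (2, 0, 18, 0, 162, 0, 1458)
for a triangular matrix the eigenvalues are the diagonal entries, with algebraic multiplicity their repetition count


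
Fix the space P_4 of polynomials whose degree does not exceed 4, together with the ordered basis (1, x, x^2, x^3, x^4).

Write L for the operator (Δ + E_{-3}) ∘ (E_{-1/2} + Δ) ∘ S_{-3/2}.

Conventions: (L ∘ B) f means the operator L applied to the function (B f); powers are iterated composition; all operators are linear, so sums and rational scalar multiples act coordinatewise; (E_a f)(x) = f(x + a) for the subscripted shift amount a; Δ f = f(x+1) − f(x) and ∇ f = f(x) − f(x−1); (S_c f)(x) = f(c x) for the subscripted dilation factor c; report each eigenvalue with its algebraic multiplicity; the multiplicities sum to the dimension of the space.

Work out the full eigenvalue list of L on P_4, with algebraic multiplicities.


λ = -27/8 (multiplicity 1), λ = -3/2 (multiplicity 1), λ = 1 (multiplicity 1), λ = 9/4 (multiplicity 1), λ = 81/16 (multiplicity 1)

image of 1: 1
image of x: -(3/2)x + 9/4
image of x^2: (9/4)x^2 - (27/4)x + 333/16
image of x^3: -(27/8)x^3 + (243/16)x^2 - (2997/32)x + 3807/64
image of x^4: (81/16)x^4 - (243/8)x^3 + (8991/32)x^2 - (11421/32)x + 128385/256
the matrix is upper triangular; its diagonal is (1, -3/2, 9/4, -27/8, 81/16)
for a triangular matrix the eigenvalues are the diagonal entries, with algebraic multiplicity their repetition count


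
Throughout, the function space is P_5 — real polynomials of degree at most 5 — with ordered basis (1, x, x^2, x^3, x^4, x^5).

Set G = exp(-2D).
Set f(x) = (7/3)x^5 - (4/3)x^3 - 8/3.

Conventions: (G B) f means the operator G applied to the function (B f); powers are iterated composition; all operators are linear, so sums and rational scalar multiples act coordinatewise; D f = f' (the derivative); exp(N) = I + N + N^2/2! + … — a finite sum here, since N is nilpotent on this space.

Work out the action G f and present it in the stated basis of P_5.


order-1 term: -(70/3)x^4 + 8x^2
order-2 term: (280/3)x^3 - 16x
order-3 term: -(560/3)x^2 + 32/3
order-4 term: (560/3)x
order-5 term: -224/3
the series for exp(-2D) f terminates at order 5
exp(-2D) f = (7/3)x^5 - (70/3)x^4 + 92x^3 - (536/3)x^2 + (512/3)x - 200/3

the result is g(x) = (7/3)x^5 - (70/3)x^4 + 92x^3 - (536/3)x^2 + (512/3)x - 200/3


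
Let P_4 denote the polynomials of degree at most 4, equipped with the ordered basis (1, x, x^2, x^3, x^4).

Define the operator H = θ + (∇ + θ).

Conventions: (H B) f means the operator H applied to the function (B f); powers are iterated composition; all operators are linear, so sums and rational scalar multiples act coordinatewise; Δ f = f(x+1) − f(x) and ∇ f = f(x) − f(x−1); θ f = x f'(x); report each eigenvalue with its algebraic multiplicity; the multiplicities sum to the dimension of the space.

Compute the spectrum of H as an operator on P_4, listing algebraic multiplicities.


λ = 0 (multiplicity 1), λ = 2 (multiplicity 1), λ = 4 (multiplicity 1), λ = 6 (multiplicity 1), λ = 8 (multiplicity 1)

image of 1: 0
image of x: 2x + 1
image of x^2: 4x^2 + 2x - 1
image of x^3: 6x^3 + 3x^2 - 3x + 1
image of x^4: 8x^4 + 4x^3 - 6x^2 + 4x - 1
the matrix is upper triangular; its diagonal is (0, 2, 4, 6, 8)
for a triangular matrix the eigenvalues are the diagonal entries, with algebraic multiplicity their repetition count


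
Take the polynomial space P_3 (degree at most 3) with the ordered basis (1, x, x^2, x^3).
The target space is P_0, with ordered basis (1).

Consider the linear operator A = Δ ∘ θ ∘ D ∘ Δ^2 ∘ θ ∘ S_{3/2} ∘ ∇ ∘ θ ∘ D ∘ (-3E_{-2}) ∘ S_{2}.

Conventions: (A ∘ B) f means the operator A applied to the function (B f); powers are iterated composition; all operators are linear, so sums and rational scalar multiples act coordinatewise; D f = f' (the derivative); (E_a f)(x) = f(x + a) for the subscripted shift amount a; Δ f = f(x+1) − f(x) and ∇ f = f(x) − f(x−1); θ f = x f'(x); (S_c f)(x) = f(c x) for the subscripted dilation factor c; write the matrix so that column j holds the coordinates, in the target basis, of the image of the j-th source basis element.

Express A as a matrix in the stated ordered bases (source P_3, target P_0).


image of 1: 0
image of x: 0
image of x^2: 0
image of x^3: 0
each image's coordinates form column j of the matrix

the matrix is [[0, 0, 0, 0]] (rows listed top to bottom)


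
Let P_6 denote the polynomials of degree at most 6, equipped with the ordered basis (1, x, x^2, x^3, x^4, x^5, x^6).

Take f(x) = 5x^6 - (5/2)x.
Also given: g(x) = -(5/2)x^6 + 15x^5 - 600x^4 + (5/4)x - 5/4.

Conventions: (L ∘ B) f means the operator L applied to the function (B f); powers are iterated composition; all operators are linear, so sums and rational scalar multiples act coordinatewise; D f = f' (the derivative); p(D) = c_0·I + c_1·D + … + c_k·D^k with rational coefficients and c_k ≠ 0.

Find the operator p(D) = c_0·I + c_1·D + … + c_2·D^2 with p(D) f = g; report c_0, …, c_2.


D^0 f = 5x^6 - (5/2)x
D^1 f = 30x^5 - 5/2
D^2 f = 150x^4
matching coefficients of g against c_0 f + c_1 Df + … from the top degree down determines the c_i
solution: c_0 = -1/2, c_1 = 1/2, c_2 = -4

p(D) = -(1/2)·I + (1/2)·D − 4·D^2, i.e. c_0 = -1/2, c_1 = 1/2, c_2 = -4


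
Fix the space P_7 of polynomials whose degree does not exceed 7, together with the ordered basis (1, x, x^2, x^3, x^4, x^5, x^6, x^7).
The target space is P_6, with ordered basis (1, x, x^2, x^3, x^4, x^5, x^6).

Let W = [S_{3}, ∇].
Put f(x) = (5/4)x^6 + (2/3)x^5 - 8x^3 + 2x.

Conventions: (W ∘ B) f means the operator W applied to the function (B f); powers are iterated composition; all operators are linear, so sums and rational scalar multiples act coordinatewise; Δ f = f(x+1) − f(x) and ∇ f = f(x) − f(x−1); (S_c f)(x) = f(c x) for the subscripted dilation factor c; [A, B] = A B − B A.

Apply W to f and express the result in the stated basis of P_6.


∇ f = (15/2)x^5 - (185/12)x^4 + (55/3)x^3 - (433/12)x^2 + (169/6)x - 79/12
S_{3} ∇ f = (3645/2)x^5 - (4995/4)x^4 + 495x^3 - (1299/4)x^2 + (169/2)x - 79/12
S_{3} f = (3645/4)x^6 + 162x^5 - 216x^3 + 6x
∇ S_{3} f = (10935/2)x^5 - (51435/4)x^4 + 16605x^3 - (50787/4)x^2 + (10611/2)x - 3837/4
[S_{3}, ∇] f = -3645x^5 + 11610x^4 - 16110x^3 + 12372x^2 - 5221x + 2858/3

the result is g(x) = -3645x^5 + 11610x^4 - 16110x^3 + 12372x^2 - 5221x + 2858/3


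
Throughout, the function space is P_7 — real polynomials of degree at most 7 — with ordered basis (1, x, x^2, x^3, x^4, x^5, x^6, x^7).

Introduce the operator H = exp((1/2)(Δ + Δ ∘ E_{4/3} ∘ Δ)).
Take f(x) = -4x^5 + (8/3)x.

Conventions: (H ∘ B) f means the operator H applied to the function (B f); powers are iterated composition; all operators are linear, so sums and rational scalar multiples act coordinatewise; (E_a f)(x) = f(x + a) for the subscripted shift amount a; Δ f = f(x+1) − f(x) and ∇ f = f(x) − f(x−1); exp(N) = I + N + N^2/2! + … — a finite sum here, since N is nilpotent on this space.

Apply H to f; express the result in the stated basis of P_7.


order-1 term: -10x^4 - 60x^3 - 300x^2 - (2050/3)x - 14998/27
order-2 term: -10x^3 - 90x^2 - 435x - 2375/3
order-3 term: -5x^2 - 45x - 285/2
order-4 term: -(5/4)x - 15/2
order-5 term: -1/8
the series for exp((1/2)(Δ + Δ ∘ E_{4/3} ∘ Δ)) f terminates at order 5
exp((1/2)(Δ + Δ ∘ E_{4/3} ∘ Δ)) f = -4x^5 - 10x^4 - 70x^3 - 395x^2 - (13943/12)x - 323411/216

the result is g(x) = -4x^5 - 10x^4 - 70x^3 - 395x^2 - (13943/12)x - 323411/216


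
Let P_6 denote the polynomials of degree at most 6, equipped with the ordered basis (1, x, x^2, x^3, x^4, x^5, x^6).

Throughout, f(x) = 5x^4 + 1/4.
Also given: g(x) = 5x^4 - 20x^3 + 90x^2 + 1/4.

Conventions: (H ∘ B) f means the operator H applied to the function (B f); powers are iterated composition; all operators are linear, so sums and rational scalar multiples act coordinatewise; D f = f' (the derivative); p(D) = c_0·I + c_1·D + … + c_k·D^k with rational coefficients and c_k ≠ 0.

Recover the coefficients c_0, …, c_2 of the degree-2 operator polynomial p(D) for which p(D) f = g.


c_0 = 1, c_1 = -1, c_2 = 3/2

D^0 f = 5x^4 + 1/4
D^1 f = 20x^3
D^2 f = 60x^2
matching coefficients of g against c_0 f + c_1 Df + … from the top degree down determines the c_i
solution: c_0 = 1, c_1 = -1, c_2 = 3/2


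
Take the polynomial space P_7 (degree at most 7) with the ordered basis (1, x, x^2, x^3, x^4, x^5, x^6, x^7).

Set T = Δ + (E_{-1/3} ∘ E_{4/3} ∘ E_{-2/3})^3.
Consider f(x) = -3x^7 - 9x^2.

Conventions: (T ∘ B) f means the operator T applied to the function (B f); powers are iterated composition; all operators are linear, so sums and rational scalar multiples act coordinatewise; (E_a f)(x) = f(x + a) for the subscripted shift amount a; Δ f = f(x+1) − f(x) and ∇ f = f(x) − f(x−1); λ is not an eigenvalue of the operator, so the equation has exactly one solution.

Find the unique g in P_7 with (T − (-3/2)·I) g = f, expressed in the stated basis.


write g with unknown coordinates in the stated basis and equate coefficients in (T − (-3/2)·I) g = f
solving from the highest basis element down gives g = -(6/5)x^7 + (168/25)x^6 - (1512/125)x^5 + (168/125)x^4 + (11592/625)x^3 - (57114/3125)x^2 + (51192/15625)x + 105312/78125
check: T g = -(6/5)x^7 - (252/25)x^6 + (2268/125)x^5 - (252/125)x^4 - (17388/625)x^3 + (57546/3125)x^2 - (76788/15625)x - 157968/78125
so T g − (-3/2)·g = -3x^7 - 9x^2 = f ✓

the result is g(x) = -(6/5)x^7 + (168/25)x^6 - (1512/125)x^5 + (168/125)x^4 + (11592/625)x^3 - (57114/3125)x^2 + (51192/15625)x + 105312/78125


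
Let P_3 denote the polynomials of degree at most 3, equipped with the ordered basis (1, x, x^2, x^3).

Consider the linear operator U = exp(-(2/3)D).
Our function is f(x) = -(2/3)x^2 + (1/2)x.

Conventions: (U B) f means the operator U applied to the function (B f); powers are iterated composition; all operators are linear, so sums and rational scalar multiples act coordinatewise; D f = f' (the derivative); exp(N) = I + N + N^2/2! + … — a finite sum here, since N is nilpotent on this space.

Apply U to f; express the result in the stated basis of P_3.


order-1 term: (8/9)x - 1/3
order-2 term: -8/27
the series for exp(-(2/3)D) f terminates at order 2
exp(-(2/3)D) f = -(2/3)x^2 + (25/18)x - 17/27

g(x) = -(2/3)x^2 + (25/18)x - 17/27


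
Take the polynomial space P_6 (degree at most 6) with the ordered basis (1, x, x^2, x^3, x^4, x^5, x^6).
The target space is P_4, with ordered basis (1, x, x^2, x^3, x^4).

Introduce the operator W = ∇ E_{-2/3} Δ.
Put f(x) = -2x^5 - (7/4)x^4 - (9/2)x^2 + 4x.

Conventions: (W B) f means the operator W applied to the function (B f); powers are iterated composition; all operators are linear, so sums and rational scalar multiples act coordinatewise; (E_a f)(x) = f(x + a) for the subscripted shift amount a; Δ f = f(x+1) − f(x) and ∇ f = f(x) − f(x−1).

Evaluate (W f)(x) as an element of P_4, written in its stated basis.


the result is g(x) = -40x^3 + 59x^2 - (136/3)x + 181/54

Δ f = -10x^4 - 27x^3 - (61/2)x^2 - 26x - 17/4
E_{-2/3} Δ f = -10x^4 - (1/3)x^3 - (19/6)x^2 - (256/27)x + 1799/324
∇ E_{-2/3} Δ f = -40x^3 + 59x^2 - (136/3)x + 181/54


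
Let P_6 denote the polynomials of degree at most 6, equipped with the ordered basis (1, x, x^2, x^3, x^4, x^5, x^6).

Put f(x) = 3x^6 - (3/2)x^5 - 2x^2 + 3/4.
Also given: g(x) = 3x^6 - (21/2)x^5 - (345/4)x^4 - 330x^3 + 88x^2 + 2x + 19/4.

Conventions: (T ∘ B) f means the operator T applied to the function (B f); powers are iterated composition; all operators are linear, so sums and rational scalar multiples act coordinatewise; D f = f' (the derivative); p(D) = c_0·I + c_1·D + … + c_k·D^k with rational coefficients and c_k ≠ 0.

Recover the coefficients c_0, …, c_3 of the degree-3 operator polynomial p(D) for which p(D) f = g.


D^0 f = 3x^6 - (3/2)x^5 - 2x^2 + 3/4
D^1 f = 18x^5 - (15/2)x^4 - 4x
D^2 f = 90x^4 - 30x^3 - 4
D^3 f = 360x^3 - 90x^2
matching coefficients of g against c_0 f + c_1 Df + … from the top degree down determines the c_i
solution: c_0 = 1, c_1 = -1/2, c_2 = -1, c_3 = -1

p(D) = I − (1/2)·D − D^2 − D^3, i.e. c_0 = 1, c_1 = -1/2, c_2 = -1, c_3 = -1


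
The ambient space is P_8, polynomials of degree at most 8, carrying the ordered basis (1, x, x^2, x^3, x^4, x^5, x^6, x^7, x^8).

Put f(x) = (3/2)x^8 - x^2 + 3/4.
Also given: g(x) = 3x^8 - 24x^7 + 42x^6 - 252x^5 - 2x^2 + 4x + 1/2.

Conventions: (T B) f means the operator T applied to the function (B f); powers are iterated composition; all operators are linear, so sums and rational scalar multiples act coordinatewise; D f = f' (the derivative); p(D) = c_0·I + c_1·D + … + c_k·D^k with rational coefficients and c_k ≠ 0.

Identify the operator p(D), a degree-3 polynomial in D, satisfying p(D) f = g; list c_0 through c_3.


c_0 = 2, c_1 = -2, c_2 = 1/2, c_3 = -1/2

D^0 f = (3/2)x^8 - x^2 + 3/4
D^1 f = 12x^7 - 2x
D^2 f = 84x^6 - 2
D^3 f = 504x^5
matching coefficients of g against c_0 f + c_1 Df + … from the top degree down determines the c_i
solution: c_0 = 2, c_1 = -2, c_2 = 1/2, c_3 = -1/2


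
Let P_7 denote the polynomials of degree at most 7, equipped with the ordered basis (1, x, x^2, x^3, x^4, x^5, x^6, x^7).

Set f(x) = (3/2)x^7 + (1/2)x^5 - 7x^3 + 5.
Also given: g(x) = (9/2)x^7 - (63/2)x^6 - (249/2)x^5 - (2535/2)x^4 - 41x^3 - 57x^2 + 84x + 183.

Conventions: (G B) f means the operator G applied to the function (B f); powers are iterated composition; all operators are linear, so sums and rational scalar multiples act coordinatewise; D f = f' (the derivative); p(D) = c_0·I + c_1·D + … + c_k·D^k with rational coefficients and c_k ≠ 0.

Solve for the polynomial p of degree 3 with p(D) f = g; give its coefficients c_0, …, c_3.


D^0 f = (3/2)x^7 + (1/2)x^5 - 7x^3 + 5
D^1 f = (21/2)x^6 + (5/2)x^4 - 21x^2
D^2 f = 63x^5 + 10x^3 - 42x
D^3 f = 315x^4 + 30x^2 - 42
matching coefficients of g against c_0 f + c_1 Df + … from the top degree down determines the c_i
solution: c_0 = 3, c_1 = -3, c_2 = -2, c_3 = -4

p(D) = 3·I − 3·D − 2·D^2 − 4·D^3, i.e. c_0 = 3, c_1 = -3, c_2 = -2, c_3 = -4
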